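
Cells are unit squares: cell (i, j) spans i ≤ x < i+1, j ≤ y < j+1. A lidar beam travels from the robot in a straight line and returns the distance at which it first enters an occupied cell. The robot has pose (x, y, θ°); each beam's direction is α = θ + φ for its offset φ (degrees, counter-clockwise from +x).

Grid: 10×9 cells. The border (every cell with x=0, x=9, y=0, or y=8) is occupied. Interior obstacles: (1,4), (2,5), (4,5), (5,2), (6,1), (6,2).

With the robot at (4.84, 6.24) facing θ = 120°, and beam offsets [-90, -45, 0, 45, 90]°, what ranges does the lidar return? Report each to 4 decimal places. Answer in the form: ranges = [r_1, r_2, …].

beam 1: φ=-90°, α=30°
  cosα=0.8660 sinα=0.5000 | (4,6) | tMaxX 0.1848 tMaxY 1.5200 | tΔX 1.1547 tΔY 2.0000
    t=0.1848 [x] (5,6)
    t=1.3395 [x] (6,6)
    t=1.5200 [y] (6,7)
    t=2.4942 [x] (7,7)
    t=3.5200 [y] (7,8) — stop
  → r_1 = 3.5200
beam 2: φ=-45°, α=75°
  cosα=0.2588 sinα=0.9659 | (4,6) | tMaxX 0.6182 tMaxY 0.7868 | tΔX 3.8637 tΔY 1.0353
    t=0.6182 [x] (5,6)
    t=0.7868 [y] (5,7)
    t=1.8221 [y] (5,8) — stop
  → r_2 = 1.8221
beam 3: φ=0°, α=120°
  cosα=-0.5000 sinα=0.8660 | (4,6) | tMaxX 1.6800 tMaxY 0.8776 | tΔX 2.0000 tΔY 1.1547
    t=0.8776 [y] (4,7)
    t=1.6800 [x] (3,7)
    t=2.0323 [y] (3,8) — stop
  → r_3 = 2.0323
beam 4: φ=45°, α=165°
  cosα=-0.9659 sinα=0.2588 | (4,6) | tMaxX 0.8696 tMaxY 2.9364 | tΔX 1.0353 tΔY 3.8637
    t=0.8696 [x] (3,6)
    t=1.9049 [x] (2,6)
    t=2.9364 [y] (2,7)
    t=2.9402 [x] (1,7)
    t=3.9755 [x] (0,7) — stop
  → r_4 = 3.9755
beam 5: φ=90°, α=210°
  cosα=-0.8660 sinα=-0.5000 | (4,6) | tMaxX 0.9699 tMaxY 0.4800 | tΔX 1.1547 tΔY 2.0000
    t=0.4800 [y] (4,5) — stop
  → r_5 = 0.4800

ranges = [3.5200, 1.8221, 2.0323, 3.9755, 0.4800]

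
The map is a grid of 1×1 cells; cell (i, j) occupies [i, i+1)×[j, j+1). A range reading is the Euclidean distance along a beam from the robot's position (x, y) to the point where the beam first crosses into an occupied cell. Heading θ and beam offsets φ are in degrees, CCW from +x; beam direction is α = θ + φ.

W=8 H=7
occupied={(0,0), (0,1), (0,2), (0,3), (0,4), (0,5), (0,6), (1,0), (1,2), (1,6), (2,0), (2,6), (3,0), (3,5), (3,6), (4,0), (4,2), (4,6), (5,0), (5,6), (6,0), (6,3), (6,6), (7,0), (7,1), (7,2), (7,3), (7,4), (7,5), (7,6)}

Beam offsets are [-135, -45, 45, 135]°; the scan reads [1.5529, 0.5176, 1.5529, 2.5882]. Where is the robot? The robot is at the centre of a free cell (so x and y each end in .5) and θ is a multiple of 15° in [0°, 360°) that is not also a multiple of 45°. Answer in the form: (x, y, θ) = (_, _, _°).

The pose lattice has 26·16 = 416 candidates. Test each by forward raycasting.
  (6.5, 1.5, 105°): beam 1 = 0.5774 ≠ 1.5529 ✗
  (4.5, 1.5, 345°): beam 1 = 1.0000 ≠ 1.5529 ✗
  (5.5, 5.5, 300°): beam 2 = 2.5882 ≠ 0.5176 ✗
  (3.5, 1.5, 300°): beam 1 = 1.9319 ≠ 1.5529 ✗
  (2.5, 4.5, 330°): beam 2 = 3.6235 ≠ 0.5176 ✗
  …
  (5.5, 5.5, 120°): r_1=1.5529, r_2=0.5176, r_3=1.5529, r_4=2.5882 — all match ✓
No second candidate reproduces the full scan.

(x, y, θ) = (5.5, 5.5, 120°)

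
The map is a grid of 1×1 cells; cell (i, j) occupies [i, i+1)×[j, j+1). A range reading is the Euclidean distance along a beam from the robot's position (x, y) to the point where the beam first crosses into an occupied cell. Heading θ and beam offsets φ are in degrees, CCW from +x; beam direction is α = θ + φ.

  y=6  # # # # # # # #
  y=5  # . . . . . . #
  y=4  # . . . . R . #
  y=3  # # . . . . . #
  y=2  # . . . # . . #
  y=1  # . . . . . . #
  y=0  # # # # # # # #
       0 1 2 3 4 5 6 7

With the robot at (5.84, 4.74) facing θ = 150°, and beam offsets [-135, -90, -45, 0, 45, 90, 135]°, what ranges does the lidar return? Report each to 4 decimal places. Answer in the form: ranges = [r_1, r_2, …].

beam 1: φ=-135°, α=15°
  cosα=0.9659 sinα=0.2588 | (5,4) | tMaxX 0.1656 tMaxY 1.0046 | tΔX 1.0353 tΔY 3.8637
    t=0.1656 [x] (6,4)
    t=1.0046 [y] (6,5)
    t=1.2009 [x] (7,5) — stop
  → r_1 = 1.2009
beam 2: φ=-90°, α=60°
  cosα=0.5000 sinα=0.8660 | (5,4) | tMaxX 0.3200 tMaxY 0.3002 | tΔX 2.0000 tΔY 1.1547
    t=0.3002 [y] (5,5)
    t=0.3200 [x] (6,5)
    t=1.4549 [y] (6,6) — stop
  → r_2 = 1.4549
beam 3: φ=-45°, α=105°
  cosα=-0.2588 sinα=0.9659 | (5,4) | tMaxX 3.2455 tMaxY 0.2692 | tΔX 3.8637 tΔY 1.0353
    t=0.2692 [y] (5,5)
    t=1.3044 [y] (5,6) — stop
  → r_3 = 1.3044
beam 4: φ=0°, α=150°
  cosα=-0.8660 sinα=0.5000 | (5,4) | tMaxX 0.9699 tMaxY 0.5200 | tΔX 1.1547 tΔY 2.0000
    t=0.5200 [y] (5,5)
    t=0.9699 [x] (4,5)
    t=2.1246 [x] (3,5)
    t=2.5200 [y] (3,6) — stop
  → r_4 = 2.5200
beam 5: φ=45°, α=195°
  cosα=-0.9659 sinα=-0.2588 | (5,4) | tMaxX 0.8696 tMaxY 2.8591 | tΔX 1.0353 tΔY 3.8637
    t=0.8696 [x] (4,4)
    t=1.9049 [x] (3,4)
    t=2.8591 [y] (3,3)
    t=2.9402 [x] (2,3)
    t=3.9755 [x] (1,3) — stop
  → r_5 = 3.9755
beam 6: φ=90°, α=240°
  cosα=-0.5000 sinα=-0.8660 | (5,4) | tMaxX 1.6800 tMaxY 0.8545 | tΔX 2.0000 tΔY 1.1547
    t=0.8545 [y] (5,3)
    t=1.6800 [x] (4,3)
    t=2.0092 [y] (4,2) — stop
  → r_6 = 2.0092
beam 7: φ=135°, α=285°
  cosα=0.2588 sinα=-0.9659 | (5,4) | tMaxX 0.6182 tMaxY 0.7661 | tΔX 3.8637 tΔY 1.0353
    t=0.6182 [x] (6,4)
    t=0.7661 [y] (6,3)
    t=1.8014 [y] (6,2)
    t=2.8367 [y] (6,1)
    t=3.8719 [y] (6,0) — stop
  → r_7 = 3.8719

ranges = [1.2009, 1.4549, 1.3044, 2.5200, 3.9755, 2.0092, 3.8719]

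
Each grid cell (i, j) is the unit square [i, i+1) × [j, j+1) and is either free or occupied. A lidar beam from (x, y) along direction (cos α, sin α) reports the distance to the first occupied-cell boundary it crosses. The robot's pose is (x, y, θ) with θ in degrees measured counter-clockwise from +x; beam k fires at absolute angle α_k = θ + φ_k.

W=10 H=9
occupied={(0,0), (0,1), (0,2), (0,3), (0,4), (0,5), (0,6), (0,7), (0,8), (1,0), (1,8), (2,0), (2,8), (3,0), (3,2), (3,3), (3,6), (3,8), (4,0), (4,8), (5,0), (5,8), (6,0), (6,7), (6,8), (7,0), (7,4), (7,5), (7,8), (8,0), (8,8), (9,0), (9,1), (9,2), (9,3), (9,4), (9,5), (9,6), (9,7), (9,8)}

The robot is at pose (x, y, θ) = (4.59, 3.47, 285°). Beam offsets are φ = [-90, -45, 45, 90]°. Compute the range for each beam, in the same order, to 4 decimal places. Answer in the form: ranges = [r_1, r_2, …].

beam 1: φ=-90°, α=195°
  direction (-0.9659, -0.2588); cell (4,3); t to first gridline: x 0.6108, y 1.8159 (then +1.0353 / +3.8637)
    (3,3) via x @ 0.6108  # hit
  → r_1 = 0.6108
beam 2: φ=-45°, α=240°
  direction (-0.5000, -0.8660); cell (4,3); t to first gridline: x 1.1800, y 0.5427 (then +2.0000 / +1.1547)
    (4,2) via y @ 0.5427
    (3,2) via x @ 1.1800  # hit
  → r_2 = 1.1800
beam 3: φ=45°, α=330°
  direction (0.8660, -0.5000); cell (4,3); t to first gridline: x 0.4734, y 0.9400 (then +1.1547 / +2.0000)
    (5,3) via x @ 0.4734
    (5,2) via y @ 0.9400
    (6,2) via x @ 1.6281
    (7,2) via x @ 2.7828
    (7,1) via y @ 2.9400
    (8,1) via x @ 3.9375
    (8,0) via y @ 4.9400  # hit
  → r_3 = 4.9400
beam 4: φ=90°, α=15°
  direction (0.9659, 0.2588); cell (4,3); t to first gridline: x 0.4245, y 2.0478 (then +1.0353 / +3.8637)
    (5,3) via x @ 0.4245
    (6,3) via x @ 1.4597
    (6,4) via y @ 2.0478
    (7,4) via x @ 2.4950  # hit
  → r_4 = 2.4950

ranges = [0.6108, 1.1800, 4.9400, 2.4950]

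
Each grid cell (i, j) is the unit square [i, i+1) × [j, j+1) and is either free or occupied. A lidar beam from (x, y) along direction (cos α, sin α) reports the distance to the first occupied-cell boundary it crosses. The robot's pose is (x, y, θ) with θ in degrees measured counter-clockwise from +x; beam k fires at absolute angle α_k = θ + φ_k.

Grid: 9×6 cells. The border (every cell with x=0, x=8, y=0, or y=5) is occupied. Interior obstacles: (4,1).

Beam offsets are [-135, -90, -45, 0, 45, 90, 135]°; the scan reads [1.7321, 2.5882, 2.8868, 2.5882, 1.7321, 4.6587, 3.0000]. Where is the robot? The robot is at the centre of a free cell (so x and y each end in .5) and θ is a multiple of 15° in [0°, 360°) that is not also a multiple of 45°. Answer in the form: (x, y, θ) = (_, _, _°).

The pose lattice has 27·16 = 432 candidates. Test each by forward raycasting.
  (7.5, 2.5, 255°): beam 1 = 2.8868 ≠ 1.7321 ✗
  (3.5, 2.5, 330°): beam 1 = 2.5882 ≠ 1.7321 ✗
  (3.5, 3.5, 285°): beam 1 = 2.8868 ≠ 1.7321 ✗
  (4.5, 3.5, 285°): beam 1 = 3.0000 ≠ 1.7321 ✗
  …
  (3.5, 3.5, 255°): r_1=1.7321, r_2=2.5882, r_3=2.8868, r_4=2.5882, r_5=1.7321, r_6=4.6587, r_7=3.0000 — all match ✓
Only this pose fits every beam.

(x, y, θ) = (3.5, 3.5, 255°)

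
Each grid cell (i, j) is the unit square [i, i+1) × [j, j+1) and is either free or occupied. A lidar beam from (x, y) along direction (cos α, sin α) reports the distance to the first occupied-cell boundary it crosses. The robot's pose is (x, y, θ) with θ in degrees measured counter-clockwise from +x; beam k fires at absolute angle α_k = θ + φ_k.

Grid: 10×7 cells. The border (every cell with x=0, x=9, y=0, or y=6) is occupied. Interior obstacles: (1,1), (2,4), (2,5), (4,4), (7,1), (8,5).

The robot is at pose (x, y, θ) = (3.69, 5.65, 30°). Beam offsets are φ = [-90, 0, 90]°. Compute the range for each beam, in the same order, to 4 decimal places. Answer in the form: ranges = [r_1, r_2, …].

beam 1: φ=-90°, α=300°
  cosα=0.5000 sinα=-0.8660 | (3,5) | tMaxX 0.6200 tMaxY 0.7506 | tΔX 2.0000 tΔY 1.1547
    t=0.6200 [x] (4,5)
    t=0.7506 [y] (4,4) — stop
  → r_1 = 0.7506
beam 2: φ=0°, α=30°
  cosα=0.8660 sinα=0.5000 | (3,5) | tMaxX 0.3580 tMaxY 0.7000 | tΔX 1.1547 tΔY 2.0000
    t=0.3580 [x] (4,5)
    t=0.7000 [y] (4,6) — stop
  → r_2 = 0.7000
beam 3: φ=90°, α=120°
  cosα=-0.5000 sinα=0.8660 | (3,5) | tMaxX 1.3800 tMaxY 0.4041 | tΔX 2.0000 tΔY 1.1547
    t=0.4041 [y] (3,6) — stop
  → r_3 = 0.4041

ranges = [0.7506, 0.7000, 0.4041]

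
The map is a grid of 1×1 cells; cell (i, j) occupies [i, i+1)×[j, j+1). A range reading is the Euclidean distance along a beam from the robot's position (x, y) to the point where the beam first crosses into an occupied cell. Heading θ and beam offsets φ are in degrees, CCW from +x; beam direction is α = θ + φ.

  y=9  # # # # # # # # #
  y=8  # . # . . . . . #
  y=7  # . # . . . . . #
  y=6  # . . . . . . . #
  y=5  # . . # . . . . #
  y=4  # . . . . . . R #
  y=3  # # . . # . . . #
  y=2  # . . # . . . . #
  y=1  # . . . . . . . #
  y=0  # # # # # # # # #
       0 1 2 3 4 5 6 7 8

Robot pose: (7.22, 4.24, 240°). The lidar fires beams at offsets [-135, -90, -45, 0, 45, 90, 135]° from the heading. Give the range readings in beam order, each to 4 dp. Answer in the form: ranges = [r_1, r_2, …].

beam 1: φ=-135°, α=105°
  cosα=-0.2588 sinα=0.9659 | (7,4) | tMaxX 0.8500 tMaxY 0.7868 | tΔX 3.8637 tΔY 1.0353
    t=0.7868 [y] (7,5)
    t=0.8500 [x] (6,5)
    t=1.8221 [y] (6,6)
    t=2.8574 [y] (6,7)
    t=3.8926 [y] (6,8)
    t=4.7137 [x] (5,8)
    t=4.9279 [y] (5,9) — stop
  → r_1 = 4.9279
beam 2: φ=-90°, α=150°
  cosα=-0.8660 sinα=0.5000 | (7,4) | tMaxX 0.2540 tMaxY 1.5200 | tΔX 1.1547 tΔY 2.0000
    t=0.2540 [x] (6,4)
    t=1.4087 [x] (5,4)
    t=1.5200 [y] (5,5)
    t=2.5634 [x] (4,5)
    t=3.5200 [y] (4,6)
    t=3.7181 [x] (3,6)
    t=4.8728 [x] (2,6)
    t=5.5200 [y] (2,7) — stop
  → r_2 = 5.5200
beam 3: φ=-45°, α=195°
  cosα=-0.9659 sinα=-0.2588 | (7,4) | tMaxX 0.2278 tMaxY 0.9273 | tΔX 1.0353 tΔY 3.8637
    t=0.2278 [x] (6,4)
    t=0.9273 [y] (6,3)
    t=1.2630 [x] (5,3)
    t=2.2983 [x] (4,3) — stop
  → r_3 = 2.2983
beam 4: φ=0°, α=240°
  cosα=-0.5000 sinα=-0.8660 | (7,4) | tMaxX 0.4400 tMaxY 0.2771 | tΔX 2.0000 tΔY 1.1547
    t=0.2771 [y] (7,3)
    t=0.4400 [x] (6,3)
    t=1.4318 [y] (6,2)
    t=2.4400 [x] (5,2)
    t=2.5865 [y] (5,1)
    t=3.7412 [y] (5,0) — stop
  → r_4 = 3.7412
beam 5: φ=45°, α=285°
  cosα=0.2588 sinα=-0.9659 | (7,4) | tMaxX 3.0137 tMaxY 0.2485 | tΔX 3.8637 tΔY 1.0353
    t=0.2485 [y] (7,3)
    t=1.2837 [y] (7,2)
    t=2.3190 [y] (7,1)
    t=3.0137 [x] (8,1) — stop
  → r_5 = 3.0137
beam 6: φ=90°, α=330°
  cosα=0.8660 sinα=-0.5000 | (7,4) | tMaxX 0.9007 tMaxY 0.4800 | tΔX 1.1547 tΔY 2.0000
    t=0.4800 [y] (7,3)
    t=0.9007 [x] (8,3) — stop
  → r_6 = 0.9007
beam 7: φ=135°, α=15°
  cosα=0.9659 sinα=0.2588 | (7,4) | tMaxX 0.8075 tMaxY 2.9364 | tΔX 1.0353 tΔY 3.8637
    t=0.8075 [x] (8,4) — stop
  → r_7 = 0.8075

ranges = [4.9279, 5.5200, 2.2983, 3.7412, 3.0137, 0.9007, 0.8075]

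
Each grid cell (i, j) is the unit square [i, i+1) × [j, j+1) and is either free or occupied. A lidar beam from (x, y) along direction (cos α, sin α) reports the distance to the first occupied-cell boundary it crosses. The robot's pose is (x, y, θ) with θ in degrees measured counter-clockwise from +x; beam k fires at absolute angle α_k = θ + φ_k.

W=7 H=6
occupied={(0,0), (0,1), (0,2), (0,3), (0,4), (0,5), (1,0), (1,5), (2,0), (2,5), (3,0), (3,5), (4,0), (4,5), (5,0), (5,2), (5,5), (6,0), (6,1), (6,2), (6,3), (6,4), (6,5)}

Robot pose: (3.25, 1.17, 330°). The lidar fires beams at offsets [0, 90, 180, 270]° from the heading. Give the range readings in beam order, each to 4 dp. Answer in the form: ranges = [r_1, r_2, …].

ranges = [0.3400, 4.4225, 2.5981, 0.1963]

beam 1: φ=0°, α=330°
  d=(0.8660,-0.5000)  start (3,1)  tX=0.8660 tY=0.3400  stride 1/|dx|=1.1547 1/|dy|=2.0000
    cross y-line → (3,0), t=0.3400 (wall)
  → r_1 = 0.3400
beam 2: φ=90°, α=60°
  d=(0.5000,0.8660)  start (3,1)  tX=1.5000 tY=0.9584  stride 1/|dx|=2.0000 1/|dy|=1.1547
    cross y-line → (3,2), t=0.9584
    cross x-line → (4,2), t=1.5000
    cross y-line → (4,3), t=2.1131
    cross y-line → (4,4), t=3.2678
    cross x-line → (5,4), t=3.5000
    cross y-line → (5,5), t=4.4225 (wall)
  → r_2 = 4.4225
beam 3: φ=180°, α=150°
  d=(-0.8660,0.5000)  start (3,1)  tX=0.2887 tY=1.6600  stride 1/|dx|=1.1547 1/|dy|=2.0000
    cross x-line → (2,1), t=0.2887
    cross x-line → (1,1), t=1.4434
    cross y-line → (1,2), t=1.6600
    cross x-line → (0,2), t=2.5981 (wall)
  → r_3 = 2.5981
beam 4: φ=270°, α=240°
  d=(-0.5000,-0.8660)  start (3,1)  tX=0.5000 tY=0.1963  stride 1/|dx|=2.0000 1/|dy|=1.1547
    cross y-line → (3,0), t=0.1963 (wall)
  → r_4 = 0.1963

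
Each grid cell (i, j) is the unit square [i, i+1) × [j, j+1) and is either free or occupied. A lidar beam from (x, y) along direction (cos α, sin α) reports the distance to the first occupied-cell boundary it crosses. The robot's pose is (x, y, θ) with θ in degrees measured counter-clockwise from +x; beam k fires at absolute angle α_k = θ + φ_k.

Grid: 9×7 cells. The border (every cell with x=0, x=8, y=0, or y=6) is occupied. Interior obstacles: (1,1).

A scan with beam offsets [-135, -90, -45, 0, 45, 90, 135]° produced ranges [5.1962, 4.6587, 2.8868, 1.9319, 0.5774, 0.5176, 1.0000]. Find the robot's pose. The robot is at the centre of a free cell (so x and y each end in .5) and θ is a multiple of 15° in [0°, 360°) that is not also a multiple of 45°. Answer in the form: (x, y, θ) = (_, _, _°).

(x, y, θ) = (5.5, 5.5, 15°)

The pose lattice has 34·16 = 544 candidates. Test each by forward raycasting.
  (5.5, 2.5, 300°): beam 1 = 4.6587 ≠ 5.1962 ✗
  (5.5, 2.5, 15°): beam 1 = 1.7321 ≠ 5.1962 ✗
  (5.5, 3.5, 150°): beam 1 = 2.5882 ≠ 5.1962 ✗
  (1.5, 5.5, 240°): beam 1 = 0.5176 ≠ 5.1962 ✗
  …
  (5.5, 5.5, 15°): r_1=5.1962, r_2=4.6587, r_3=2.8868, r_4=1.9319, r_5=0.5774, r_6=0.5176, r_7=1.0000 — all match ✓
No second candidate reproduces the full scan.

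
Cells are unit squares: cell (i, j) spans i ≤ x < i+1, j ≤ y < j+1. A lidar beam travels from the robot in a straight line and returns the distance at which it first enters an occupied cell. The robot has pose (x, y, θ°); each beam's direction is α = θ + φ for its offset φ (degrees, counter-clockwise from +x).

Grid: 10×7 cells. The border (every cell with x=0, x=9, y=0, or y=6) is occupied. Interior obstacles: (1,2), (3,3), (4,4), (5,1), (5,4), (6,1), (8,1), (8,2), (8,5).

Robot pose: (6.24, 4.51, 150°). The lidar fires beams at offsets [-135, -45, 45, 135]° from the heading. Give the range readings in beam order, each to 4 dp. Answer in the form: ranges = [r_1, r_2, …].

ranges = [1.8932, 1.5426, 0.2485, 2.5985]

beam 1: φ=-135°, α=15°
  direction (0.9659, 0.2588); cell (6,4); t to first gridline: x 0.7868, y 1.8932 (then +1.0353 / +3.8637)
    (7,4) via x @ 0.7868
    (8,4) via x @ 1.8221
    (8,5) via y @ 1.8932  # hit
  → r_1 = 1.8932
beam 2: φ=-45°, α=105°
  direction (-0.2588, 0.9659); cell (6,4); t to first gridline: x 0.9273, y 0.5073 (then +3.8637 / +1.0353)
    (6,5) via y @ 0.5073
    (5,5) via x @ 0.9273
    (5,6) via y @ 1.5426  # hit
  → r_2 = 1.5426
beam 3: φ=45°, α=195°
  direction (-0.9659, -0.2588); cell (6,4); t to first gridline: x 0.2485, y 1.9705 (then +1.0353 / +3.8637)
    (5,4) via x @ 0.2485  # hit
  → r_3 = 0.2485
beam 4: φ=135°, α=285°
  direction (0.2588, -0.9659); cell (6,4); t to first gridline: x 2.9364, y 0.5280 (then +3.8637 / +1.0353)
    (6,3) via y @ 0.5280
    (6,2) via y @ 1.5633
    (6,1) via y @ 2.5985  # hit
  → r_4 = 2.5985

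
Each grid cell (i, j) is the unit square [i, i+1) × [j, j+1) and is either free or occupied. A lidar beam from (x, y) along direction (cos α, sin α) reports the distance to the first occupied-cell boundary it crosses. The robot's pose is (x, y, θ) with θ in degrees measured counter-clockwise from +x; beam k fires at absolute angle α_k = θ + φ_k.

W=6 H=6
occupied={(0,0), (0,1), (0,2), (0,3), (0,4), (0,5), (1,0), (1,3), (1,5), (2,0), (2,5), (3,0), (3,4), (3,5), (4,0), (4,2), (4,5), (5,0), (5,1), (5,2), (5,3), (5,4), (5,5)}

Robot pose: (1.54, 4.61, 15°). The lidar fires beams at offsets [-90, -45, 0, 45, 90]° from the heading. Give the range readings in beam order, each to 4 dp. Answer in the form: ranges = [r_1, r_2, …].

ranges = [0.6315, 3.2200, 1.5068, 0.4503, 0.4038]

beam 1: φ=-90°, α=285°
  direction (0.2588, -0.9659); cell (1,4); t to first gridline: x 1.7773, y 0.6315 (then +3.8637 / +1.0353)
    (1,3) via y @ 0.6315  # hit
  → r_1 = 0.6315
beam 2: φ=-45°, α=330°
  direction (0.8660, -0.5000); cell (1,4); t to first gridline: x 0.5312, y 1.2200 (then +1.1547 / +2.0000)
    (2,4) via x @ 0.5312
    (2,3) via y @ 1.2200
    (3,3) via x @ 1.6859
    (4,3) via x @ 2.8406
    (4,2) via y @ 3.2200  # hit
  → r_2 = 3.2200
beam 3: φ=0°, α=15°
  direction (0.9659, 0.2588); cell (1,4); t to first gridline: x 0.4762, y 1.5068 (then +1.0353 / +3.8637)
    (2,4) via x @ 0.4762
    (2,5) via y @ 1.5068  # hit
  → r_3 = 1.5068
beam 4: φ=45°, α=60°
  direction (0.5000, 0.8660); cell (1,4); t to first gridline: x 0.9200, y 0.4503 (then +2.0000 / +1.1547)
    (1,5) via y @ 0.4503  # hit
  → r_4 = 0.4503
beam 5: φ=90°, α=105°
  direction (-0.2588, 0.9659); cell (1,4); t to first gridline: x 2.0864, y 0.4038 (then +3.8637 / +1.0353)
    (1,5) via y @ 0.4038  # hit
  → r_5 = 0.4038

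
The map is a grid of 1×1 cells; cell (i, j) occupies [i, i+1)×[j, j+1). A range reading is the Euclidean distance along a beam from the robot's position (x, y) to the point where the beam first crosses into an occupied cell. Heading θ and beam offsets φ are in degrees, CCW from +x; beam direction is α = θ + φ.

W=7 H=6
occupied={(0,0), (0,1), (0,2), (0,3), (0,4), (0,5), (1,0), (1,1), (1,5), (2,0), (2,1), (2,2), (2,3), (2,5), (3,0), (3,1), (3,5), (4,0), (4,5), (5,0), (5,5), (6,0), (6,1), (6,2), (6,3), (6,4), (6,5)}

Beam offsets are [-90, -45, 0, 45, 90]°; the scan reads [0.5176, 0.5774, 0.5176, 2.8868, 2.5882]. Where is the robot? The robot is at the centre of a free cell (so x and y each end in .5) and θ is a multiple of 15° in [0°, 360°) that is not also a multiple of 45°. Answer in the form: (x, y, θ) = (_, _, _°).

Candidates: 15 free-cell centres × 16 headings = 240 poses. Raycast each; keep the one whose scan matches to 4 dp.
  (4.5, 4.5, 300°): beam 1 = 1.7321 ≠ 0.5176 ✗
  (1.5, 3.5, 15°): beam 1 = 1.5529 ≠ 0.5176 ✗
  (5.5, 3.5, 60°): beam 1 = 0.5774 ≠ 0.5176 ✗
  …
  (3.5, 2.5, 285°): r_1=0.5176, r_2=0.5774, r_3=0.5176, r_4=2.8868, r_5=2.5882 — all match ✓
Unique over the lattice → pose = (3.5, 2.5, 285°).

(x, y, θ) = (3.5, 2.5, 285°)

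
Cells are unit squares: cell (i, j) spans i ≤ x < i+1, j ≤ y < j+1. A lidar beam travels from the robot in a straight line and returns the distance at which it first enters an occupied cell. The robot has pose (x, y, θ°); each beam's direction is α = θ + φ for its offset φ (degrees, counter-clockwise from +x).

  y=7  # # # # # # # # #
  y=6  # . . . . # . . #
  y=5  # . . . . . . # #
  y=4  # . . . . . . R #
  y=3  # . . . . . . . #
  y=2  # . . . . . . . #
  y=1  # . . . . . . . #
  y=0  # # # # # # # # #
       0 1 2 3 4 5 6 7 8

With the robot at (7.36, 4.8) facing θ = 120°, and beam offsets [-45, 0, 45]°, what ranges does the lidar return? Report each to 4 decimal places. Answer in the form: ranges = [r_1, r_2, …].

ranges = [0.2071, 0.2309, 6.5844]

beam 1: φ=-45°, α=75°
  d=(0.2588,0.9659)  start (7,4)  tX=2.4728 tY=0.2071  stride 1/|dx|=3.8637 1/|dy|=1.0353
    cross y-line → (7,5), t=0.2071 (wall)
  → r_1 = 0.2071
beam 2: φ=0°, α=120°
  d=(-0.5000,0.8660)  start (7,4)  tX=0.7200 tY=0.2309  stride 1/|dx|=2.0000 1/|dy|=1.1547
    cross y-line → (7,5), t=0.2309 (wall)
  → r_2 = 0.2309
beam 3: φ=45°, α=165°
  d=(-0.9659,0.2588)  start (7,4)  tX=0.3727 tY=0.7727  stride 1/|dx|=1.0353 1/|dy|=3.8637
    cross x-line → (6,4), t=0.3727
    cross y-line → (6,5), t=0.7727
    cross x-line → (5,5), t=1.4080
    cross x-line → (4,5), t=2.4433
    cross x-line → (3,5), t=3.4785
    cross x-line → (2,5), t=4.5138
    cross y-line → (2,6), t=4.6364
    cross x-line → (1,6), t=5.5491
    cross x-line → (0,6), t=6.5844 (wall)
  → r_3 = 6.5844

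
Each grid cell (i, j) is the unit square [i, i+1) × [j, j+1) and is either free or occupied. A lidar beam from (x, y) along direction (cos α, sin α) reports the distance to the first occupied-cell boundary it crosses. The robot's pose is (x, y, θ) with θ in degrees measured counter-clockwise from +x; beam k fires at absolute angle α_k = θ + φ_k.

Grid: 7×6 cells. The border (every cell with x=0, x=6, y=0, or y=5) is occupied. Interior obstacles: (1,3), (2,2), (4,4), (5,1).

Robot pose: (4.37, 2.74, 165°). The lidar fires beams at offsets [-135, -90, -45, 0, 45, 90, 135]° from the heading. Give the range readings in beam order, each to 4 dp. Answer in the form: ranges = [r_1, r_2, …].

beam 1: φ=-135°, α=30°
  dir = (cos 30°, sin 30°) = (0.8660, 0.5000); from cell (4,2)
  next x-line at t=0.7275, next y-line at t=0.5200; Δt_x=1.1547, Δt_y=2.0000
    y: enter (4,3) at t=0.5200
    x: enter (5,3) at t=0.7275
    x: enter (6,3) at t=1.8822 ← occupied
  → r_1 = 1.8822
beam 2: φ=-90°, α=75°
  dir = (cos 75°, sin 75°) = (0.2588, 0.9659); from cell (4,2)
  next x-line at t=2.4341, next y-line at t=0.2692; Δt_x=3.8637, Δt_y=1.0353
    y: enter (4,3) at t=0.2692
    y: enter (4,4) at t=1.3044 ← occupied
  → r_2 = 1.3044
beam 3: φ=-45°, α=120°
  dir = (cos 120°, sin 120°) = (-0.5000, 0.8660); from cell (4,2)
  next x-line at t=0.7400, next y-line at t=0.3002; Δt_x=2.0000, Δt_y=1.1547
    y: enter (4,3) at t=0.3002
    x: enter (3,3) at t=0.7400
    y: enter (3,4) at t=1.4549
    y: enter (3,5) at t=2.6096 ← occupied
  → r_3 = 2.6096
beam 4: φ=0°, α=165°
  dir = (cos 165°, sin 165°) = (-0.9659, 0.2588); from cell (4,2)
  next x-line at t=0.3831, next y-line at t=1.0046; Δt_x=1.0353, Δt_y=3.8637
    x: enter (3,2) at t=0.3831
    y: enter (3,3) at t=1.0046
    x: enter (2,3) at t=1.4183
    x: enter (1,3) at t=2.4536 ← occupied
  → r_4 = 2.4536
beam 5: φ=45°, α=210°
  dir = (cos 210°, sin 210°) = (-0.8660, -0.5000); from cell (4,2)
  next x-line at t=0.4272, next y-line at t=1.4800; Δt_x=1.1547, Δt_y=2.0000
    x: enter (3,2) at t=0.4272
    y: enter (3,1) at t=1.4800
    x: enter (2,1) at t=1.5819
    x: enter (1,1) at t=2.7366
    y: enter (1,0) at t=3.4800 ← occupied
  → r_5 = 3.4800
beam 6: φ=90°, α=255°
  dir = (cos 255°, sin 255°) = (-0.2588, -0.9659); from cell (4,2)
  next x-line at t=1.4296, next y-line at t=0.7661; Δt_x=3.8637, Δt_y=1.0353
    y: enter (4,1) at t=0.7661
    x: enter (3,1) at t=1.4296
    y: enter (3,0) at t=1.8014 ← occupied
  → r_6 = 1.8014
beam 7: φ=135°, α=300°
  dir = (cos 300°, sin 300°) = (0.5000, -0.8660); from cell (4,2)
  next x-line at t=1.2600, next y-line at t=0.8545; Δt_x=2.0000, Δt_y=1.1547
    y: enter (4,1) at t=0.8545
    x: enter (5,1) at t=1.2600 ← occupied
  → r_7 = 1.2600

ranges = [1.8822, 1.3044, 2.6096, 2.4536, 3.4800, 1.8014, 1.2600]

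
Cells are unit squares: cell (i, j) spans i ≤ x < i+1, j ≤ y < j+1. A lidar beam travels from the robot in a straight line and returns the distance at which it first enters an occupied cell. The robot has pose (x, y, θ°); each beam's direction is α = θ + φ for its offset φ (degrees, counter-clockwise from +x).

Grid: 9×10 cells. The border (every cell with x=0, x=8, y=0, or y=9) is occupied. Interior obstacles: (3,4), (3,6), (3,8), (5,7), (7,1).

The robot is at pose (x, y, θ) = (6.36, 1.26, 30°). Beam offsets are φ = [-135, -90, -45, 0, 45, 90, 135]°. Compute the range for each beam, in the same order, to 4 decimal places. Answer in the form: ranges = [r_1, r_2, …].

beam 1: φ=-135°, α=255°
  direction (-0.2588, -0.9659); cell (6,1); t to first gridline: x 1.3909, y 0.2692 (then +3.8637 / +1.0353)
    (6,0) via y @ 0.2692  # hit
  → r_1 = 0.2692
beam 2: φ=-90°, α=300°
  direction (0.5000, -0.8660); cell (6,1); t to first gridline: x 1.2800, y 0.3002 (then +2.0000 / +1.1547)
    (6,0) via y @ 0.3002  # hit
  → r_2 = 0.3002
beam 3: φ=-45°, α=345°
  direction (0.9659, -0.2588); cell (6,1); t to first gridline: x 0.6626, y 1.0046 (then +1.0353 / +3.8637)
    (7,1) via x @ 0.6626  # hit
  → r_3 = 0.6626
beam 4: φ=0°, α=30°
  direction (0.8660, 0.5000); cell (6,1); t to first gridline: x 0.7390, y 1.4800 (then +1.1547 / +2.0000)
    (7,1) via x @ 0.7390  # hit
  → r_4 = 0.7390
beam 5: φ=45°, α=75°
  direction (0.2588, 0.9659); cell (6,1); t to first gridline: x 2.4728, y 0.7661 (then +3.8637 / +1.0353)
    (6,2) via y @ 0.7661
    (6,3) via y @ 1.8014
    (7,3) via x @ 2.4728
    (7,4) via y @ 2.8367
    (7,5) via y @ 3.8719
    (7,6) via y @ 4.9072
    (7,7) via y @ 5.9425
    (8,7) via x @ 6.3365  # hit
  → r_5 = 6.3365
beam 6: φ=90°, α=120°
  direction (-0.5000, 0.8660); cell (6,1); t to first gridline: x 0.7200, y 0.8545 (then +2.0000 / +1.1547)
    (5,1) via x @ 0.7200
    (5,2) via y @ 0.8545
    (5,3) via y @ 2.0092
    (4,3) via x @ 2.7200
    (4,4) via y @ 3.1639
    (4,5) via y @ 4.3186
    (3,5) via x @ 4.7200
    (3,6) via y @ 5.4733  # hit
  → r_6 = 5.4733
beam 7: φ=135°, α=165°
  direction (-0.9659, 0.2588); cell (6,1); t to first gridline: x 0.3727, y 2.8591 (then +1.0353 / +3.8637)
    (5,1) via x @ 0.3727
    (4,1) via x @ 1.4080
    (3,1) via x @ 2.4433
    (3,2) via y @ 2.8591
    (2,2) via x @ 3.4785
    (1,2) via x @ 4.5138
    (0,2) via x @ 5.5491  # hit
  → r_7 = 5.5491

ranges = [0.2692, 0.3002, 0.6626, 0.7390, 6.3365, 5.4733, 5.5491]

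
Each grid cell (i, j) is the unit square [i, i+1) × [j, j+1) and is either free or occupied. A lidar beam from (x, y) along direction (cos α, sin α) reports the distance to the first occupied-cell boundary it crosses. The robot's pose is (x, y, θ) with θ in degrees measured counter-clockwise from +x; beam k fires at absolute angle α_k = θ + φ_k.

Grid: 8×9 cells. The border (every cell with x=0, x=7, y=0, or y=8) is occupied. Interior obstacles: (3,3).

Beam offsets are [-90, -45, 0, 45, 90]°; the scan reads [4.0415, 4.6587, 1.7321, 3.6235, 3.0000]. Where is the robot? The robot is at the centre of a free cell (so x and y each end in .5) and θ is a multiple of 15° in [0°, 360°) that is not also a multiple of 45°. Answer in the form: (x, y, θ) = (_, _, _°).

Enumerate (i+0.5, j+0.5, θ) over the 41 free cells and 16 admissible headings. For each, cast all 5 beams and compare to the given ranges.
  (5.5, 3.5, 15°): beam 1 = 2.5882 ≠ 4.0415 ✗
  (2.5, 7.5, 165°): beam 1 = 0.5176 ≠ 4.0415 ✗
  (3.5, 6.5, 285°): beam 1 = 2.5882 ≠ 4.0415 ✗
  …
  (5.5, 4.5, 210°): r_1=4.0415, r_2=4.6587, r_3=1.7321, r_4=3.6235, r_5=3.0000 — all match ✓
Only this pose fits every beam.

(x, y, θ) = (5.5, 4.5, 210°)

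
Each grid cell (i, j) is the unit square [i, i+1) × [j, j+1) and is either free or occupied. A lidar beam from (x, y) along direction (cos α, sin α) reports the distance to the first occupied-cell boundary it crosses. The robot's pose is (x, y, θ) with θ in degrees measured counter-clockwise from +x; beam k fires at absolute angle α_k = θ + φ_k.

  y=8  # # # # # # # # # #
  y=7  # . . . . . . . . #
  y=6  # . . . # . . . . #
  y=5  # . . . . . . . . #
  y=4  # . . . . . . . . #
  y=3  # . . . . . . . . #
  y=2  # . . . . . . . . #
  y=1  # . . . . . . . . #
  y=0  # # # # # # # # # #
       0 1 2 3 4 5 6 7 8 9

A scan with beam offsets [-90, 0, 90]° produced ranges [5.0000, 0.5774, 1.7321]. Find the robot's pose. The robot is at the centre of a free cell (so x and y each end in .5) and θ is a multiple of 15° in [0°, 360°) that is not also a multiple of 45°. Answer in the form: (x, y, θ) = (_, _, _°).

(x, y, θ) = (3.5, 6.5, 330°)

Candidates: 55 free-cell centres × 16 headings = 880 poses. Raycast each; keep the one whose scan matches to 4 dp.
  (8.5, 3.5, 300°): beam 2 = 1.0000 ≠ 0.5774 ✗
  (2.5, 6.5, 330°): beam 1 = 3.0000 ≠ 5.0000 ✗
  (3.5, 1.5, 240°): beam 1 = 2.8868 ≠ 5.0000 ✗
  …
  (3.5, 6.5, 330°): r_1=5.0000, r_2=0.5774, r_3=1.7321 — all match ✓
Only this pose fits every beam.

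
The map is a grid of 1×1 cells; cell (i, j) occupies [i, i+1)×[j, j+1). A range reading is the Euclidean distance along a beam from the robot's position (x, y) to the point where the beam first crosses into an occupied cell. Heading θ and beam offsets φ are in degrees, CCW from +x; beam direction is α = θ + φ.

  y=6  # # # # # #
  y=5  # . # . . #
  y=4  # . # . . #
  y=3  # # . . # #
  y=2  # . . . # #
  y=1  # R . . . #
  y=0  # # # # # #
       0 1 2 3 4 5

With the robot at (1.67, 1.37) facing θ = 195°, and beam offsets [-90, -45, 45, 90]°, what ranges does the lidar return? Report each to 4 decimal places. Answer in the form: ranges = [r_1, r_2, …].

beam 1: φ=-90°, α=105°
  dir = (cos 105°, sin 105°) = (-0.2588, 0.9659); from cell (1,1)
  next x-line at t=2.5887, next y-line at t=0.6522; Δt_x=3.8637, Δt_y=1.0353
    y: enter (1,2) at t=0.6522
    y: enter (1,3) at t=1.6875 ← occupied
  → r_1 = 1.6875
beam 2: φ=-45°, α=150°
  dir = (cos 150°, sin 150°) = (-0.8660, 0.5000); from cell (1,1)
  next x-line at t=0.7736, next y-line at t=1.2600; Δt_x=1.1547, Δt_y=2.0000
    x: enter (0,1) at t=0.7736 ← occupied
  → r_2 = 0.7736
beam 3: φ=45°, α=240°
  dir = (cos 240°, sin 240°) = (-0.5000, -0.8660); from cell (1,1)
  next x-line at t=1.3400, next y-line at t=0.4272; Δt_x=2.0000, Δt_y=1.1547
    y: enter (1,0) at t=0.4272 ← occupied
  → r_3 = 0.4272
beam 4: φ=90°, α=285°
  dir = (cos 285°, sin 285°) = (0.2588, -0.9659); from cell (1,1)
  next x-line at t=1.2750, next y-line at t=0.3831; Δt_x=3.8637, Δt_y=1.0353
    y: enter (1,0) at t=0.3831 ← occupied
  → r_4 = 0.3831

ranges = [1.6875, 0.7736, 0.4272, 0.3831]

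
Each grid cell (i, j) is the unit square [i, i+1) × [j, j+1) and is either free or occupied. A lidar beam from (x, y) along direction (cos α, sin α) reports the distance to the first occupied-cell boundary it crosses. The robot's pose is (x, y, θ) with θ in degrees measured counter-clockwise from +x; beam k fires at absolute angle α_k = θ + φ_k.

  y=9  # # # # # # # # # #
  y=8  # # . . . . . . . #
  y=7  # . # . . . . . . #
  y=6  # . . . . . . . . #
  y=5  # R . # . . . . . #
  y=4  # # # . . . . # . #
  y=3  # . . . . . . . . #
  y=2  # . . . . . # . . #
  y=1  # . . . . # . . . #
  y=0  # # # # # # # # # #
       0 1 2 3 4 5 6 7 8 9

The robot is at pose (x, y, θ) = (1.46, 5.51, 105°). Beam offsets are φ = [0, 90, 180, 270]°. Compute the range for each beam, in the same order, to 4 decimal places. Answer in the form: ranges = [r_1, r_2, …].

ranges = [1.7773, 0.4762, 0.5280, 1.5943]

beam 1: φ=0°, α=105°
  dir = (cos 105°, sin 105°) = (-0.2588, 0.9659); from cell (1,5)
  next x-line at t=1.7773, next y-line at t=0.5073; Δt_x=3.8637, Δt_y=1.0353
    y: enter (1,6) at t=0.5073
    y: enter (1,7) at t=1.5426
    x: enter (0,7) at t=1.7773 ← occupied
  → r_1 = 1.7773
beam 2: φ=90°, α=195°
  dir = (cos 195°, sin 195°) = (-0.9659, -0.2588); from cell (1,5)
  next x-line at t=0.4762, next y-line at t=1.9705; Δt_x=1.0353, Δt_y=3.8637
    x: enter (0,5) at t=0.4762 ← occupied
  → r_2 = 0.4762
beam 3: φ=180°, α=285°
  dir = (cos 285°, sin 285°) = (0.2588, -0.9659); from cell (1,5)
  next x-line at t=2.0864, next y-line at t=0.5280; Δt_x=3.8637, Δt_y=1.0353
    y: enter (1,4) at t=0.5280 ← occupied
  → r_3 = 0.5280
beam 4: φ=270°, α=15°
  dir = (cos 15°, sin 15°) = (0.9659, 0.2588); from cell (1,5)
  next x-line at t=0.5590, next y-line at t=1.8932; Δt_x=1.0353, Δt_y=3.8637
    x: enter (2,5) at t=0.5590
    x: enter (3,5) at t=1.5943 ← occupied
  → r_4 = 1.5943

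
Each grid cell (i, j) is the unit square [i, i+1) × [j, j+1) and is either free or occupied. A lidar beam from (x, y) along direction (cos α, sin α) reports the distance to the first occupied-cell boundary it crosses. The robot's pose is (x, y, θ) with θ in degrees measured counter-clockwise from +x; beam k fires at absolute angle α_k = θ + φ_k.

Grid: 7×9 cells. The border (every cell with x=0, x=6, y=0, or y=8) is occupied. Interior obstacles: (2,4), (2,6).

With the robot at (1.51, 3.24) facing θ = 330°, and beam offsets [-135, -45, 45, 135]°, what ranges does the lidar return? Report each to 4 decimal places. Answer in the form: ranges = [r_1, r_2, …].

ranges = [0.5280, 2.3190, 4.6484, 1.9705]

beam 1: φ=-135°, α=195°
  direction (-0.9659, -0.2588); cell (1,3); t to first gridline: x 0.5280, y 0.9273 (then +1.0353 / +3.8637)
    (0,3) via x @ 0.5280  # hit
  → r_1 = 0.5280
beam 2: φ=-45°, α=285°
  direction (0.2588, -0.9659); cell (1,3); t to first gridline: x 1.8932, y 0.2485 (then +3.8637 / +1.0353)
    (1,2) via y @ 0.2485
    (1,1) via y @ 1.2837
    (2,1) via x @ 1.8932
    (2,0) via y @ 2.3190  # hit
  → r_2 = 2.3190
beam 3: φ=45°, α=15°
  direction (0.9659, 0.2588); cell (1,3); t to first gridline: x 0.5073, y 2.9364 (then +1.0353 / +3.8637)
    (2,3) via x @ 0.5073
    (3,3) via x @ 1.5426
    (4,3) via x @ 2.5778
    (4,4) via y @ 2.9364
    (5,4) via x @ 3.6131
    (6,4) via x @ 4.6484  # hit
  → r_3 = 4.6484
beam 4: φ=135°, α=105°
  direction (-0.2588, 0.9659); cell (1,3); t to first gridline: x 1.9705, y 0.7868 (then +3.8637 / +1.0353)
    (1,4) via y @ 0.7868
    (1,5) via y @ 1.8221
    (0,5) via x @ 1.9705  # hit
  → r_4 = 1.9705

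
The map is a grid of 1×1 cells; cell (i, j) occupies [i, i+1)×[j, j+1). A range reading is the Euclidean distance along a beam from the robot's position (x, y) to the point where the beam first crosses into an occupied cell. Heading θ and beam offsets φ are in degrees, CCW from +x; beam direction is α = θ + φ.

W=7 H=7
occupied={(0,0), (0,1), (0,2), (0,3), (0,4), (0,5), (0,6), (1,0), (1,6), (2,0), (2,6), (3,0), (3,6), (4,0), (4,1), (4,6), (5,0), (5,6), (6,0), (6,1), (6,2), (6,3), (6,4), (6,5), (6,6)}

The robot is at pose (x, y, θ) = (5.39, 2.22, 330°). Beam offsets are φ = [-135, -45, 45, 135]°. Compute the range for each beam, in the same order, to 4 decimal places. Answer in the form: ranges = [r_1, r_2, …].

ranges = [0.8500, 1.2630, 0.6315, 3.9133]

beam 1: φ=-135°, α=195°
  direction (-0.9659, -0.2588); cell (5,2); t to first gridline: x 0.4038, y 0.8500 (then +1.0353 / +3.8637)
    (4,2) via x @ 0.4038
    (4,1) via y @ 0.8500  # hit
  → r_1 = 0.8500
beam 2: φ=-45°, α=285°
  direction (0.2588, -0.9659); cell (5,2); t to first gridline: x 2.3569, y 0.2278 (then +3.8637 / +1.0353)
    (5,1) via y @ 0.2278
    (5,0) via y @ 1.2630  # hit
  → r_2 = 1.2630
beam 3: φ=45°, α=15°
  direction (0.9659, 0.2588); cell (5,2); t to first gridline: x 0.6315, y 3.0137 (then +1.0353 / +3.8637)
    (6,2) via x @ 0.6315  # hit
  → r_3 = 0.6315
beam 4: φ=135°, α=105°
  direction (-0.2588, 0.9659); cell (5,2); t to first gridline: x 1.5068, y 0.8075 (then +3.8637 / +1.0353)
    (5,3) via y @ 0.8075
    (4,3) via x @ 1.5068
    (4,4) via y @ 1.8428
    (4,5) via y @ 2.8781
    (4,6) via y @ 3.9133  # hit
  → r_4 = 3.9133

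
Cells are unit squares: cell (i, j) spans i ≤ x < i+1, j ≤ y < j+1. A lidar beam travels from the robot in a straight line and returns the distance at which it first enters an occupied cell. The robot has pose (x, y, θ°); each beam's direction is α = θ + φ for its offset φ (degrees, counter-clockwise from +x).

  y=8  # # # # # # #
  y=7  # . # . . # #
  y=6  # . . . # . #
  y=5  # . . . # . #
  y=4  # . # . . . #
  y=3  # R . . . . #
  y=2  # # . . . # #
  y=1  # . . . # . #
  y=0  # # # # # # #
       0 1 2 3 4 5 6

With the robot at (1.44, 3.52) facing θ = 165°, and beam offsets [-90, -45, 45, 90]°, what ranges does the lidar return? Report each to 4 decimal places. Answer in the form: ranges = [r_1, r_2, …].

ranges = [3.6028, 0.8800, 0.5081, 0.5383]

beam 1: φ=-90°, α=75°
  direction (0.2588, 0.9659); cell (1,3); t to first gridline: x 2.1637, y 0.4969 (then +3.8637 / +1.0353)
    (1,4) via y @ 0.4969
    (1,5) via y @ 1.5322
    (2,5) via x @ 2.1637
    (2,6) via y @ 2.5675
    (2,7) via y @ 3.6028  # hit
  → r_1 = 3.6028
beam 2: φ=-45°, α=120°
  direction (-0.5000, 0.8660); cell (1,3); t to first gridline: x 0.8800, y 0.5543 (then +2.0000 / +1.1547)
    (1,4) via y @ 0.5543
    (0,4) via x @ 0.8800  # hit
  → r_2 = 0.8800
beam 3: φ=45°, α=210°
  direction (-0.8660, -0.5000); cell (1,3); t to first gridline: x 0.5081, y 1.0400 (then +1.1547 / +2.0000)
    (0,3) via x @ 0.5081  # hit
  → r_3 = 0.5081
beam 4: φ=90°, α=255°
  direction (-0.2588, -0.9659); cell (1,3); t to first gridline: x 1.7000, y 0.5383 (then +3.8637 / +1.0353)
    (1,2) via y @ 0.5383  # hit
  → r_4 = 0.5383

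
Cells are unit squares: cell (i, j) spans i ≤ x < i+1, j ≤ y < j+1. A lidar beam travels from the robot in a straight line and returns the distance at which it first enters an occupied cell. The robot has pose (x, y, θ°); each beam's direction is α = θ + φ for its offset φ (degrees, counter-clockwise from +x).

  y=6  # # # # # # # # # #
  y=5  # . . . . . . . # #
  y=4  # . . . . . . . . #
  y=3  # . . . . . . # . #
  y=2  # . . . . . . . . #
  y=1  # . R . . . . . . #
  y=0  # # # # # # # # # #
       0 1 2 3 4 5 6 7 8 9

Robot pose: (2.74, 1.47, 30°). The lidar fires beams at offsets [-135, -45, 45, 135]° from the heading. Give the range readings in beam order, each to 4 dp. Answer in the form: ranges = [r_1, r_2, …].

beam 1: φ=-135°, α=255°
  cosα=-0.2588 sinα=-0.9659 | (2,1) | tMaxX 2.8591 tMaxY 0.4866 | tΔX 3.8637 tΔY 1.0353
    t=0.4866 [y] (2,0) — stop
  → r_1 = 0.4866
beam 2: φ=-45°, α=345°
  cosα=0.9659 sinα=-0.2588 | (2,1) | tMaxX 0.2692 tMaxY 1.8159 | tΔX 1.0353 tΔY 3.8637
    t=0.2692 [x] (3,1)
    t=1.3044 [x] (4,1)
    t=1.8159 [y] (4,0) — stop
  → r_2 = 1.8159
beam 3: φ=45°, α=75°
  cosα=0.2588 sinα=0.9659 | (2,1) | tMaxX 1.0046 tMaxY 0.5487 | tΔX 3.8637 tΔY 1.0353
    t=0.5487 [y] (2,2)
    t=1.0046 [x] (3,2)
    t=1.5840 [y] (3,3)
    t=2.6192 [y] (3,4)
    t=3.6545 [y] (3,5)
    t=4.6898 [y] (3,6) — stop
  → r_3 = 4.6898
beam 4: φ=135°, α=165°
  cosα=-0.9659 sinα=0.2588 | (2,1) | tMaxX 0.7661 tMaxY 2.0478 | tΔX 1.0353 tΔY 3.8637
    t=0.7661 [x] (1,1)
    t=1.8014 [x] (0,1) — stop
  → r_4 = 1.8014

ranges = [0.4866, 1.8159, 4.6898, 1.8014]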